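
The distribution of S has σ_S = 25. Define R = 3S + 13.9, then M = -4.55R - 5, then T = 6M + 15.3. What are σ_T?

σ_R = |3|·25 = 75.
σ_M = |-4.55|·75 = 341.25.
σ_T = |6|·341.25 = 2047.5.

σ_T = 2047.5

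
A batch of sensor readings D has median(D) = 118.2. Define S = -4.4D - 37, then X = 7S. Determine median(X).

median(X) = -3899.56

median(S) = (-4.4)·118.2 + (-37) = -557.08.
median(X) = 7·(-557.08) = -3899.56.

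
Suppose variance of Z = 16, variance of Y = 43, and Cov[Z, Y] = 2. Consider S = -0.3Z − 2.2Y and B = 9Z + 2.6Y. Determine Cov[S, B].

Cov[S, B] = -330.32

By bilinearity, Cov[S, B] = ac·variance of Z + bd·variance of Y + (ad+bc)·Cov[Z, Y], with a=-0.3, b=-2.2, c=9, d=2.6.
ac·variance of Z = (-0.3)·9·16 = -43.2
bd·variance of Y = (-2.2)·2.6·43 = -245.96
(ad+bc)·Cov[Z, Y] = (-20.58)·2 = -41.16
Cov[S, B] = -43.2 + (-245.96) + (-41.16) = -330.32.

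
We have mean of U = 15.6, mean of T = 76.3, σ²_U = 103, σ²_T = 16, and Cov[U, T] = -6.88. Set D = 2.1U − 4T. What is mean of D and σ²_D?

mean of D = 2.1·mean of U + (-4)·mean of T = 2.1·15.6 + (-4)·76.3 = -272.44.
σ²_D = a²·σ²_U + b²·σ²_T + 2ab·Cov[U, T] with a = 2.1, b = -4.
= 2.1²·103 + (-4)²·16 + 2·2.1·(-4)·(-6.88)
= 454.23 + 256 + 115.584 = 825.814.

mean of D = -272.44, σ²_D = 825.814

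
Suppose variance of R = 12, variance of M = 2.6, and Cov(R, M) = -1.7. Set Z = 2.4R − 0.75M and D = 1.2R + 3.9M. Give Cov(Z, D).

By bilinearity, Cov(Z, D) = ac·variance of R + bd·variance of M + (ad+bc)·Cov(R, M), with a=2.4, b=-0.75, c=1.2, d=3.9.
ac·variance of R = 2.4·1.2·12 = 34.56
bd·variance of M = (-0.75)·3.9·2.6 = -7.605
(ad+bc)·Cov(R, M) = (8.46)·(-1.7) = -14.382
Cov(Z, D) = 34.56 + (-7.605) + (-14.382) = 12.573.

Cov(Z, D) = 12.573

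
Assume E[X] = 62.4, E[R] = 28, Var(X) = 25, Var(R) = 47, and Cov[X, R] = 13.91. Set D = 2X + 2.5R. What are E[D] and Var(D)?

E[D] = 2·E[X] + 2.5·E[R] = 2·62.4 + 2.5·28 = 194.8.
Var(D) = a²·Var(X) + b²·Var(R) + 2ab·Cov[X, R] with a = 2, b = 2.5.
= 2²·25 + 2.5²·47 + 2·2·2.5·13.91
= 100 + 293.75 + 139.1 = 532.85.

E[D] = 194.8, Var(D) = 532.85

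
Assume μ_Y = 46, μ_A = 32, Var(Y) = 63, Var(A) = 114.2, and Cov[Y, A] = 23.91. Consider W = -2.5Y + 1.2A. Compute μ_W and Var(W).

μ_W = -76.6, Var(W) = 414.738

μ_W = (-2.5)·μ_Y + 1.2·μ_A = (-2.5)·46 + 1.2·32 = -76.6.
Var(W) = a²·Var(Y) + b²·Var(A) + 2ab·Cov[Y, A] with a = -2.5, b = 1.2.
= (-2.5)²·63 + 1.2²·114.2 + 2·(-2.5)·1.2·23.91
= 393.75 + 164.448 + (-143.46) = 414.738.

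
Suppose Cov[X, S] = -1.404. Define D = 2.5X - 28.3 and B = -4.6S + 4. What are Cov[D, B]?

Cov[D, B] = a·c·Cov[X, S] = 2.5·(-4.6)·(-1.404) = 16.146. Additive constants drop out.

Cov[D, B] = 16.146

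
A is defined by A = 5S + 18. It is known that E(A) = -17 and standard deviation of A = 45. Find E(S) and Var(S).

E(S) = -7, Var(S) = 81

From A = 5S + 18: E(A) = a·E(S) + b, so E(S) = (E(A) − b)/a = (-17 − 18)/5 = -7.
Var(A) = 45² = 2025.
Var(A) = a²·Var(S), so Var(S) = 2025/5² = 81.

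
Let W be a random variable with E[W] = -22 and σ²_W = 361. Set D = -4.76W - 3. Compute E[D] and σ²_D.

E[D] = 101.72, σ²_D = 8179.3936

D = -4.76W - 3 is linear with a = -4.76, b = -3.
E[D] = a·E[W] + b = (-4.76)·(-22) + (-3) = 101.72.
σ²_D = a²·σ²_W = (-4.76)²·361 = 8179.3936 (the additive constant -3 does not affect variance).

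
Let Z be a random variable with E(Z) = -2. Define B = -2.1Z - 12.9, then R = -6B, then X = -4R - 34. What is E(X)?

E(X) = -242.8

E(B) = (-2.1)·(-2) + (-12.9) = -8.7.
E(R) = (-6)·(-8.7) = 52.2.
E(X) = (-4)·52.2 + (-34) = -242.8.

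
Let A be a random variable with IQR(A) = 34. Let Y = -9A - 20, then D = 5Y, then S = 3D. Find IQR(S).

IQR(Y) = |-9|·34 = 306.
IQR(D) = |5|·306 = 1530.
IQR(S) = |3|·1530 = 4590.

IQR(S) = 4590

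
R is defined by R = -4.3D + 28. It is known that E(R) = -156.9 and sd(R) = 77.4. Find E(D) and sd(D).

From R = -4.3D + 28: E(R) = a·E(D) + b, so E(D) = (E(R) − b)/a = (-156.9 − 28)/(-4.3) = 43.
sd(R) = |a|·sd(D), so sd(D) = 77.4/|-4.3| = 18.

E(D) = 43, sd(D) = 18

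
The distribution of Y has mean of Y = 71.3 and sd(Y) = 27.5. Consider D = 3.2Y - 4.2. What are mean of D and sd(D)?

mean of D = 223.96, sd(D) = 88

D = 3.2Y - 4.2 is linear with a = 3.2, b = -4.2.
mean of D = a·mean of Y + b = 3.2·71.3 + (-4.2) = 223.96.
sd(D) = |a|·sd(Y) = |3.2|·27.5 = 88.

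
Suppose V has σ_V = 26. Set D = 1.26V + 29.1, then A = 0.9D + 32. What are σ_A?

σ_D = |1.26|·26 = 32.76.
σ_A = |0.9|·32.76 = 29.484.

σ_A = 29.484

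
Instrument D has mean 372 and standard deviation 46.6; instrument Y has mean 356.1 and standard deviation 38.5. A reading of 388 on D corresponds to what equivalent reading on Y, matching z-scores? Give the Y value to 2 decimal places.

Y = 369.32

z = (388 − 372)/46.6 ≈ 0.3433.
Y = 356.1 + z·38.5 = 356.1 + (388 − 372)·38.5/46.6 ≈ 369.32.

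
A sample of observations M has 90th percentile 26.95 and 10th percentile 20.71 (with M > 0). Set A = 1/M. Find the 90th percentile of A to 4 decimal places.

1/M is decreasing on M > 0, so percentile order reverses: P_{90}(A) uses P_{10}(M) = 20.71.
P_{90}(A) = 1/20.71 ≈ 0.0483.

90th percentile of A = 0.0483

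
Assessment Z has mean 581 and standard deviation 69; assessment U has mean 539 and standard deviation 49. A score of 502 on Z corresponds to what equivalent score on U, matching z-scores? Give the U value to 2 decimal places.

z = (502 − 581)/69 ≈ -1.1449.
U = 539 + z·49 = 539 + (502 − 581)·49/69 ≈ 482.90.

U = 482.90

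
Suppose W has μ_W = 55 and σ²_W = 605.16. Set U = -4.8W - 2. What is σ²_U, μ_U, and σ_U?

U = -4.8W - 2 is linear with a = -4.8, b = -2.
σ²_U = a²·σ²_W = (-4.8)²·605.16 = 13942.8864 (the additive constant -2 does not affect variance).
μ_U = a·μ_W + b = (-4.8)·55 + (-2) = -266.
σ_W = √605.16 = 24.6.
σ_U = |a|·σ_W = |-4.8|·24.6 = 118.08.

σ²_U = 13942.8864, μ_U = -266, σ_U = 118.08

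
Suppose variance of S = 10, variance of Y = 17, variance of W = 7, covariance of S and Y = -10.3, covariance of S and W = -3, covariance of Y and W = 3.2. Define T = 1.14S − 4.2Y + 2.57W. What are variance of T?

variance of T = 371.0827

variance of T = a²·variance of S + b²·variance of Y + c²·variance of W + 2ab·covariance of S and Y + 2ac·covariance of S and W + 2bc·covariance of Y and W, with a = 1.14, b = -4.2, c = 2.57.
= 12.996 + 299.88 + 46.2343 + 98.6328 + (-17.5788) + (-69.0816)
= 371.0827.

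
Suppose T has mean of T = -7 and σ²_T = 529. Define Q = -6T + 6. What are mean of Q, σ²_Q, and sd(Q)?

Q = -6T + 6 is linear with a = -6, b = 6.
mean of Q = a·mean of T + b = (-6)·(-7) + 6 = 48.
σ²_Q = a²·σ²_T = (-6)²·529 = 19044 (the additive constant 6 does not affect variance).
sd(T) = √529 = 23.
sd(Q) = |a|·sd(T) = |-6|·23 = 138.

mean of Q = 48, σ²_Q = 19044, sd(Q) = 138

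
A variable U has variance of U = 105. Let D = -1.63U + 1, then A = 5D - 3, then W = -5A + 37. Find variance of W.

variance of D = (-1.63)²·105 = 278.9745.
variance of A = 5²·278.9745 = 6974.3625.
variance of W = (-5)²·6974.3625 = 174359.0625.

variance of W = 174359.0625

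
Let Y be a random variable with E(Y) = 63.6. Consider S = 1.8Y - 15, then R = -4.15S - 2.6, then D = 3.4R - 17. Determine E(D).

E(S) = 1.8·63.6 + (-15) = 99.48.
E(R) = (-4.15)·99.48 + (-2.6) = -415.442.
E(D) = 3.4·(-415.442) + (-17) = -1429.5028.

E(D) = -1429.5028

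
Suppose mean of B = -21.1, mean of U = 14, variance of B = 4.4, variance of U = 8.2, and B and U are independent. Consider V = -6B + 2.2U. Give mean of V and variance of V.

mean of V = 157.4, variance of V = 198.088

mean of V = (-6)·mean of B + 2.2·mean of U = (-6)·(-21.1) + 2.2·14 = 157.4.
variance of V = a²·variance of B + b²·variance of U + 2ab·Cov(B, U) with a = -6, b = 2.2.
Independence gives Cov(B, U) = 0.
= (-6)²·4.4 + 2.2²·8.2 + 2·(-6)·2.2·0
= 158.4 + 39.688 + 0 = 198.088.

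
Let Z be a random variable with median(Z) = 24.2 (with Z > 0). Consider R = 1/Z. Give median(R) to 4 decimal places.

1/Z is monotone on this domain, so median(R) = 1/(24.2) ≈ 0.0413.

median(R) = 0.0413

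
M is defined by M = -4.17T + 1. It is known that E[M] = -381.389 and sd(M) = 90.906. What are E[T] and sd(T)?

From M = -4.17T + 1: E[M] = a·E[T] + b, so E[T] = (E[M] − b)/a = (-381.389 − 1)/(-4.17) = 91.7.
sd(M) = |a|·sd(T), so sd(T) = 90.906/|-4.17| = 21.8.

E[T] = 91.7, sd(T) = 21.8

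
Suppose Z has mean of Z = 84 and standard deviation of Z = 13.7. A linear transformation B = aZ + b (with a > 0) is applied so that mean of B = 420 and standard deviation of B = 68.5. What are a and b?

a = 5, b = 0

standard deviation of B = a·standard deviation of Z (a > 0), so a = 68.5/13.7 = 5.
mean of B = a·mean of Z + b, so b = 420 − 5·84 = 0.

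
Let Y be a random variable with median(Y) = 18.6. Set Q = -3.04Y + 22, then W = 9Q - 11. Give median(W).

median(W) = -321.896

median(Q) = (-3.04)·18.6 + 22 = -34.544.
median(W) = 9·(-34.544) + (-11) = -321.896.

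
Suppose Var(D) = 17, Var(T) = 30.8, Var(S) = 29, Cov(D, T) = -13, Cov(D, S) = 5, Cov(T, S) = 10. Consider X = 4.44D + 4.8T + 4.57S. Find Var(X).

Var(X) = a²·Var(D) + b²·Var(T) + c²·Var(S) + 2ab·Cov(D, T) + 2ac·Cov(D, S) + 2bc·Cov(T, S), with a = 4.44, b = 4.8, c = 4.57.
= 335.1312 + 709.632 + 605.6621 + (-554.112) + 202.908 + 438.72
= 1737.9413.

Var(X) = 1737.9413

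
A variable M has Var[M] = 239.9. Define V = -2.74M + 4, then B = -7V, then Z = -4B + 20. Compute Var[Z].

Var[V] = (-2.74)²·239.9 = 1801.07324.
Var[B] = (-7)²·1801.07324 = 88252.58876.
Var[Z] = (-4)²·88252.58876 = 1412041.42016.

Var[Z] = 1412041.42016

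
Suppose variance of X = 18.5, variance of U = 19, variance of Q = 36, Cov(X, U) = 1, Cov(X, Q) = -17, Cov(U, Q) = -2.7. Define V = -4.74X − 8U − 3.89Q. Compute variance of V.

variance of V = a²·variance of X + b²·variance of U + c²·variance of Q + 2ab·Cov(X, U) + 2ac·Cov(X, Q) + 2bc·Cov(U, Q), with a = -4.74, b = -8, c = -3.89.
= 415.6506 + 1216 + 544.7556 + 75.84 + (-626.9124) + (-168.048)
= 1457.2858.

variance of V = 1457.2858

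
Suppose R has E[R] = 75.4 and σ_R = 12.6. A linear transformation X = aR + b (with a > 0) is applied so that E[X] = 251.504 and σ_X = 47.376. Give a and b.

a = 3.76, b = -32

σ_X = a·σ_R (a > 0), so a = 47.376/12.6 = 3.76.
E[X] = a·E[R] + b, so b = 251.504 − 3.76·75.4 = -32.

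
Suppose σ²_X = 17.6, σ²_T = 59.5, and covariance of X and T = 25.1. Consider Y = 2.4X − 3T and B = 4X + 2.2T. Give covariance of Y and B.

covariance of Y and B = -392.412

By bilinearity, covariance of Y and B = ac·σ²_X + bd·σ²_T + (ad+bc)·covariance of X and T, with a=2.4, b=-3, c=4, d=2.2.
ac·σ²_X = 2.4·4·17.6 = 168.96
bd·σ²_T = (-3)·2.2·59.5 = -392.7
(ad+bc)·covariance of X and T = (-6.72)·25.1 = -168.672
covariance of Y and B = 168.96 + (-392.7) + (-168.672) = -392.412.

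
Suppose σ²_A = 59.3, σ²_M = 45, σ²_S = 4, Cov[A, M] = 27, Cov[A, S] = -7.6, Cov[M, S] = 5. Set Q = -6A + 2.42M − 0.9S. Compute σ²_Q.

σ²_Q = 1513.638

σ²_Q = a²·σ²_A + b²·σ²_M + c²·σ²_S + 2ab·Cov[A, M] + 2ac·Cov[A, S] + 2bc·Cov[M, S], with a = -6, b = 2.42, c = -0.9.
= 2134.8 + 263.538 + 3.24 + (-784.08) + (-82.08) + (-21.78)
= 1513.638.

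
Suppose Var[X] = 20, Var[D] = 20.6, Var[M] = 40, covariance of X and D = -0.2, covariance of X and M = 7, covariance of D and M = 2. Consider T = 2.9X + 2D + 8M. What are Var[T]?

Var[T] = a²·Var[X] + b²·Var[D] + c²·Var[M] + 2ab·covariance of X and D + 2ac·covariance of X and M + 2bc·covariance of D and M, with a = 2.9, b = 2, c = 8.
= 168.2 + 82.4 + 2560 + (-2.32) + 324.8 + 64
= 3197.08.

Var[T] = 3197.08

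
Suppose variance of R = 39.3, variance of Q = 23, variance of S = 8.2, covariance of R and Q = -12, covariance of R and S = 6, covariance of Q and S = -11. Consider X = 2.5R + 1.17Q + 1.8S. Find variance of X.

variance of X = a²·variance of R + b²·variance of Q + c²·variance of S + 2ab·covariance of R and Q + 2ac·covariance of R and S + 2bc·covariance of Q and S, with a = 2.5, b = 1.17, c = 1.8.
= 245.625 + 31.4847 + 26.568 + (-70.2) + 54 + (-46.332)
= 241.1457.

variance of X = 241.1457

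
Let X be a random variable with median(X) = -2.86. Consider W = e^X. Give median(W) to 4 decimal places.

median(W) = 0.0573

e^X is monotone on this domain, so median(W) = exp(-2.86) ≈ 0.0573.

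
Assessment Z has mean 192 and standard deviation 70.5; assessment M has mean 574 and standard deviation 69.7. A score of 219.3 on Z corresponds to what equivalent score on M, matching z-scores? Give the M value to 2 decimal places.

M = 600.99

z = (219.3 − 192)/70.5 ≈ 0.3872.
M = 574 + z·69.7 = 574 + (219.3 − 192)·69.7/70.5 ≈ 600.99.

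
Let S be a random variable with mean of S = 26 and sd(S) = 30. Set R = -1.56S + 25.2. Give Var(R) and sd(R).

R = -1.56S + 25.2 is linear with a = -1.56, b = 25.2.
Var(S) = 30² = 900.
Var(R) = a²·Var(S) = (-1.56)²·900 = 2190.24 (the additive constant 25.2 does not affect variance).
sd(R) = |a|·sd(S) = |-1.56|·30 = 46.8.

Var(R) = 2190.24, sd(R) = 46.8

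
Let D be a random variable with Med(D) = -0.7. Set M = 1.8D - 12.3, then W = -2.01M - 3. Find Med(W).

Med(M) = 1.8·(-0.7) + (-12.3) = -13.56.
Med(W) = (-2.01)·(-13.56) + (-3) = 24.2556.

Med(W) = 24.2556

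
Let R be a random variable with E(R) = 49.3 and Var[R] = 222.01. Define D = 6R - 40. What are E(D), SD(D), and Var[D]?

D = 6R - 40 is linear with a = 6, b = -40.
E(D) = a·E(R) + b = 6·49.3 + (-40) = 255.8.
SD(R) = √222.01 = 14.9.
SD(D) = |a|·SD(R) = |6|·14.9 = 89.4.
Var[D] = a²·Var[R] = 6²·222.01 = 7992.36 (the additive constant -40 does not affect variance).

E(D) = 255.8, SD(D) = 89.4, Var[D] = 7992.36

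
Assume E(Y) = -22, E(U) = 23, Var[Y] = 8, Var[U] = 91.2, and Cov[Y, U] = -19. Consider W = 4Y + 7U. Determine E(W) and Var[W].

E(W) = 4·E(Y) + 7·E(U) = 4·(-22) + 7·23 = 73.
Var[W] = a²·Var[Y] + b²·Var[U] + 2ab·Cov[Y, U] with a = 4, b = 7.
= 4²·8 + 7²·91.2 + 2·4·7·(-19)
= 128 + 4468.8 + (-1064) = 3532.8.

E(W) = 73, Var[W] = 3532.8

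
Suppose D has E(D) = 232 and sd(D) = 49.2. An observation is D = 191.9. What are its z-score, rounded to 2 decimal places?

z = -0.82

z = (D − E(D)) / sd(D) = (191.9 − 232) / 49.2 ≈ -0.82.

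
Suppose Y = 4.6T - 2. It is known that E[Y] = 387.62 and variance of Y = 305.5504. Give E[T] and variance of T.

E[T] = 84.7, variance of T = 14.44

From Y = 4.6T - 2: E[Y] = a·E[T] + b, so E[T] = (E[Y] − b)/a = (387.62 − (-2))/4.6 = 84.7.
variance of Y = a²·variance of T, so variance of T = 305.5504/4.6² = 14.44.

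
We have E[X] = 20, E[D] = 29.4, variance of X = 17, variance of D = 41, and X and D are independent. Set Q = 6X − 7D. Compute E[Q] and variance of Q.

E[Q] = 6·E[X] + (-7)·E[D] = 6·20 + (-7)·29.4 = -85.8.
variance of Q = a²·variance of X + b²·variance of D + 2ab·covariance of X and D with a = 6, b = -7.
Independence gives covariance of X and D = 0.
= 6²·17 + (-7)²·41 + 2·6·(-7)·0
= 612 + 2009 + 0 = 2621.

E[Q] = -85.8, variance of Q = 2621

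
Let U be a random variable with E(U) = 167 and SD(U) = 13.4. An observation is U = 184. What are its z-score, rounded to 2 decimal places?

z = 1.27

z = (U − E(U)) / SD(U) = (184 − 167) / 13.4 ≈ 1.27.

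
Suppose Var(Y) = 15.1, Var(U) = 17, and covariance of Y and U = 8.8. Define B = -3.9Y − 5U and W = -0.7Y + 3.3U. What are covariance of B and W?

covariance of B and W = -321.733

By bilinearity, covariance of B and W = ac·Var(Y) + bd·Var(U) + (ad+bc)·covariance of Y and U, with a=-3.9, b=-5, c=-0.7, d=3.3.
ac·Var(Y) = (-3.9)·(-0.7)·15.1 = 41.223
bd·Var(U) = (-5)·3.3·17 = -280.5
(ad+bc)·covariance of Y and U = (-9.37)·8.8 = -82.456
covariance of B and W = 41.223 + (-280.5) + (-82.456) = -321.733.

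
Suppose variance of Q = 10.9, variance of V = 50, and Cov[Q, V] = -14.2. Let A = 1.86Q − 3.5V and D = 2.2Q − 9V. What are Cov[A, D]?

By bilinearity, Cov[A, D] = ac·variance of Q + bd·variance of V + (ad+bc)·Cov[Q, V], with a=1.86, b=-3.5, c=2.2, d=-9.
ac·variance of Q = 1.86·2.2·10.9 = 44.6028
bd·variance of V = (-3.5)·(-9)·50 = 1575
(ad+bc)·Cov[Q, V] = (-24.44)·(-14.2) = 347.048
Cov[A, D] = 44.6028 + 1575 + 347.048 = 1966.6508.

Cov[A, D] = 1966.6508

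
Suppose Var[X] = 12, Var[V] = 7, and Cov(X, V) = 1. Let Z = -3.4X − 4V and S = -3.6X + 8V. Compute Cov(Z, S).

Cov(Z, S) = -89.92

By bilinearity, Cov(Z, S) = ac·Var[X] + bd·Var[V] + (ad+bc)·Cov(X, V), with a=-3.4, b=-4, c=-3.6, d=8.
ac·Var[X] = (-3.4)·(-3.6)·12 = 146.88
bd·Var[V] = (-4)·8·7 = -224
(ad+bc)·Cov(X, V) = (-12.8)·1 = -12.8
Cov(Z, S) = 146.88 + (-224) + (-12.8) = -89.92.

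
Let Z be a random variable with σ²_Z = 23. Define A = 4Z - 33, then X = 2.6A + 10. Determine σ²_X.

σ²_A = 4²·23 = 368.
σ²_X = 2.6²·368 = 2487.68.

σ²_X = 2487.68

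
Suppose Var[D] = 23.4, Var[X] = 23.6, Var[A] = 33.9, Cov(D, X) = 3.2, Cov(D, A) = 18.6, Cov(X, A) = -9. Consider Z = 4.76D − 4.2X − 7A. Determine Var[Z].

Var[Z] = 710.93904

Var[Z] = a²·Var[D] + b²·Var[X] + c²·Var[A] + 2ab·Cov(D, X) + 2ac·Cov(D, A) + 2bc·Cov(X, A), with a = 4.76, b = -4.2, c = -7.
= 530.18784 + 416.304 + 1661.1 + (-127.9488) + (-1239.504) + (-529.2)
= 710.93904.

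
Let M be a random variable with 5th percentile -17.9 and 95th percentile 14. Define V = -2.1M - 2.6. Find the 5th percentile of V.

5th percentile of V = -32

Since a = -2.1 < 0 the transformation is decreasing, reversing order: the 5th percentile of V corresponds to the 95th percentile of M.
So P_{5}(V) = a·P_{95}(M) + b = (-2.1)·14 + (-2.6) = -32.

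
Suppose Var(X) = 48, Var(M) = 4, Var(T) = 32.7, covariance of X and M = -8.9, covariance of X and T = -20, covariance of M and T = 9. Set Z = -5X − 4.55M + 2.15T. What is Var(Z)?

Var(Z) = 1282.93075

Var(Z) = a²·Var(X) + b²·Var(M) + c²·Var(T) + 2ab·covariance of X and M + 2ac·covariance of X and T + 2bc·covariance of M and T, with a = -5, b = -4.55, c = 2.15.
= 1200 + 82.81 + 151.15575 + (-404.95) + 430 + (-176.085)
= 1282.93075.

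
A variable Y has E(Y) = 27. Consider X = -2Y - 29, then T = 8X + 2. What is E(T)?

E(T) = -662

E(X) = (-2)·27 + (-29) = -83.
E(T) = 8·(-83) + 2 = -662.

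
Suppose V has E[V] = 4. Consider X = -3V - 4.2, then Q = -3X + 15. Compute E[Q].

E[X] = (-3)·4 + (-4.2) = -16.2.
E[Q] = (-3)·(-16.2) + 15 = 63.6.

E[Q] = 63.6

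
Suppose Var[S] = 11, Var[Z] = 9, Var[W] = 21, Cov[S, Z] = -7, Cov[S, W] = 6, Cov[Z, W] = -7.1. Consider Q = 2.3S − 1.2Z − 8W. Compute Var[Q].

Var[Q] = a²·Var[S] + b²·Var[Z] + c²·Var[W] + 2ab·Cov[S, Z] + 2ac·Cov[S, W] + 2bc·Cov[Z, W], with a = 2.3, b = -1.2, c = -8.
= 58.19 + 12.96 + 1344 + 38.64 + (-220.8) + (-136.32)
= 1096.67.

Var[Q] = 1096.67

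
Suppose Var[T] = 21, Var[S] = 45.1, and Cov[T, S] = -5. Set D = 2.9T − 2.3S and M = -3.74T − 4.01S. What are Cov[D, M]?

Cov[D, M] = 203.3263

By bilinearity, Cov[D, M] = ac·Var[T] + bd·Var[S] + (ad+bc)·Cov[T, S], with a=2.9, b=-2.3, c=-3.74, d=-4.01.
ac·Var[T] = 2.9·(-3.74)·21 = -227.766
bd·Var[S] = (-2.3)·(-4.01)·45.1 = 415.9573
(ad+bc)·Cov[T, S] = (-3.027)·(-5) = 15.135
Cov[D, M] = -227.766 + 415.9573 + 15.135 = 203.3263.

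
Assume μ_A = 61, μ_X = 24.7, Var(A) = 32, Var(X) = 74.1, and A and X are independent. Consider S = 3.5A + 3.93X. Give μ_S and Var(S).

μ_S = 3.5·μ_A + 3.93·μ_X = 3.5·61 + 3.93·24.7 = 310.571.
Var(S) = a²·Var(A) + b²·Var(X) + 2ab·Cov(A, X) with a = 3.5, b = 3.93.
Independence gives Cov(A, X) = 0.
= 3.5²·32 + 3.93²·74.1 + 2·3.5·3.93·0
= 392 + 1144.46709 + 0 = 1536.46709.

μ_S = 310.571, Var(S) = 1536.46709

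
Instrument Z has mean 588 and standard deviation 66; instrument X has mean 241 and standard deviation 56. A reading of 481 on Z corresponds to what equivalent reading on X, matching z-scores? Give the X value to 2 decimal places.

z = (481 − 588)/66 ≈ -1.6212.
X = 241 + z·56 = 241 + (481 − 588)·56/66 ≈ 150.21.

X = 150.21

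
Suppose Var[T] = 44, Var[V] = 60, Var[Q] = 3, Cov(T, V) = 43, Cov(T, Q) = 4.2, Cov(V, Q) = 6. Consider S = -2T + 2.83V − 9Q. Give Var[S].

Var[S] = a²·Var[T] + b²·Var[V] + c²·Var[Q] + 2ab·Cov(T, V) + 2ac·Cov(T, Q) + 2bc·Cov(V, Q), with a = -2, b = 2.83, c = -9.
= 176 + 480.534 + 243 + (-486.76) + 151.2 + (-305.64)
= 258.334.

Var[S] = 258.334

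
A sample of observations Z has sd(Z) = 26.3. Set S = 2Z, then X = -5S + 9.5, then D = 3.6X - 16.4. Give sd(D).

sd(D) = 946.8

sd(S) = |2|·26.3 = 52.6.
sd(X) = |-5|·52.6 = 263.
sd(D) = |3.6|·263 = 946.8.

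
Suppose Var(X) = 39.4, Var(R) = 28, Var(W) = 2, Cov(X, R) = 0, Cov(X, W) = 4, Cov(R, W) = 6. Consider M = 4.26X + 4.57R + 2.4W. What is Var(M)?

Var(M) = 1524.72064

Var(M) = a²·Var(X) + b²·Var(R) + c²·Var(W) + 2ab·Cov(X, R) + 2ac·Cov(X, W) + 2bc·Cov(R, W), with a = 4.26, b = 4.57, c = 2.4.
= 715.01544 + 584.7772 + 11.52 + 0 + 81.792 + 131.616
= 1524.72064.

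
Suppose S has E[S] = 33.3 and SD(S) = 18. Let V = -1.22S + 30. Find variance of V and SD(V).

variance of V = 482.2416, SD(V) = 21.96

V = -1.22S + 30 is linear with a = -1.22, b = 30.
variance of S = 18² = 324.
variance of V = a²·variance of S = (-1.22)²·324 = 482.2416 (the additive constant 30 does not affect variance).
SD(V) = |a|·SD(S) = |-1.22|·18 = 21.96.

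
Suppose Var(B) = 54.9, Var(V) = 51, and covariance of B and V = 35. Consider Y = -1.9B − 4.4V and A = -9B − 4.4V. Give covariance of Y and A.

By bilinearity, covariance of Y and A = ac·Var(B) + bd·Var(V) + (ad+bc)·covariance of B and V, with a=-1.9, b=-4.4, c=-9, d=-4.4.
ac·Var(B) = (-1.9)·(-9)·54.9 = 938.79
bd·Var(V) = (-4.4)·(-4.4)·51 = 987.36
(ad+bc)·covariance of B and V = (47.96)·35 = 1678.6
covariance of Y and A = 938.79 + 987.36 + 1678.6 = 3604.75.

covariance of Y and A = 3604.75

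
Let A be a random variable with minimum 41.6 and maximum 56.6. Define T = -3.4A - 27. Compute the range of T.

Range(T) = 51

Range of A = 56.6 − 41.6 = 15.
Range(T) = |a|·Range(A) = |-3.4|·15 = 51.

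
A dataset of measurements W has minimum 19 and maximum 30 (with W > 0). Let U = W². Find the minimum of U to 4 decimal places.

W² is increasing on this domain, so min(U) comes from min(W) = 19: min(U) = square(19) = 361.

min(U) = 361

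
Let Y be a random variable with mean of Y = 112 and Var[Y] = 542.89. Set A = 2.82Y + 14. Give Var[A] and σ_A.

A = 2.82Y + 14 is linear with a = 2.82, b = 14.
Var[A] = a²·Var[Y] = 2.82²·542.89 = 4317.278436 (the additive constant 14 does not affect variance).
σ_Y = √542.89 = 23.3.
σ_A = |a|·σ_Y = |2.82|·23.3 = 65.706.

Var[A] = 4317.278436, σ_A = 65.706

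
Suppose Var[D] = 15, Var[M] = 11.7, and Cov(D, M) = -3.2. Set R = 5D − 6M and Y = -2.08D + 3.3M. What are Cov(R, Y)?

Cov(R, Y) = -480.396

By bilinearity, Cov(R, Y) = ac·Var[D] + bd·Var[M] + (ad+bc)·Cov(D, M), with a=5, b=-6, c=-2.08, d=3.3.
ac·Var[D] = 5·(-2.08)·15 = -156
bd·Var[M] = (-6)·3.3·11.7 = -231.66
(ad+bc)·Cov(D, M) = (28.98)·(-3.2) = -92.736
Cov(R, Y) = -156 + (-231.66) + (-92.736) = -480.396.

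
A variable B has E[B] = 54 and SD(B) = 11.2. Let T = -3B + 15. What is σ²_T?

σ²_T = 1128.96

T = -3B + 15 is linear with a = -3, b = 15.
σ²_B = 11.2² = 125.44.
σ²_T = a²·σ²_B = (-3)²·125.44 = 1128.96 (the additive constant 15 does not affect variance).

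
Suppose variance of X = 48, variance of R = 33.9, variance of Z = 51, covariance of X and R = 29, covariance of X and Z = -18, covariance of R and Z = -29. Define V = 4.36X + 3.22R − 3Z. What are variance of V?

variance of V = 3568.38316

variance of V = a²·variance of X + b²·variance of R + c²·variance of Z + 2ab·covariance of X and R + 2ac·covariance of X and Z + 2bc·covariance of R and Z, with a = 4.36, b = 3.22, c = -3.
= 912.4608 + 351.48876 + 459 + 814.2736 + 470.88 + 560.28
= 3568.38316.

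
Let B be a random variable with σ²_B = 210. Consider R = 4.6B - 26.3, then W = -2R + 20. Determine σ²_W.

σ²_R = 4.6²·210 = 4443.6.
σ²_W = (-2)²·4443.6 = 17774.4.

σ²_W = 17774.4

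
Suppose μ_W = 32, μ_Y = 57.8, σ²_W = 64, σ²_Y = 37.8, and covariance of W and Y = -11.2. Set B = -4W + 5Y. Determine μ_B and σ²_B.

μ_B = 161, σ²_B = 2417

μ_B = (-4)·μ_W + 5·μ_Y = (-4)·32 + 5·57.8 = 161.
σ²_B = a²·σ²_W + b²·σ²_Y + 2ab·covariance of W and Y with a = -4, b = 5.
= (-4)²·64 + 5²·37.8 + 2·(-4)·5·(-11.2)
= 1024 + 945 + 448 = 2417.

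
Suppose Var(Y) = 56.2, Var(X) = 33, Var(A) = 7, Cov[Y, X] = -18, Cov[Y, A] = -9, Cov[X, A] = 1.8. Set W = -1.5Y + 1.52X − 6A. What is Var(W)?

Var(W) = 341.9412

Var(W) = a²·Var(Y) + b²·Var(X) + c²·Var(A) + 2ab·Cov[Y, X] + 2ac·Cov[Y, A] + 2bc·Cov[X, A], with a = -1.5, b = 1.52, c = -6.
= 126.45 + 76.2432 + 252 + 82.08 + (-162) + (-32.832)
= 341.9412.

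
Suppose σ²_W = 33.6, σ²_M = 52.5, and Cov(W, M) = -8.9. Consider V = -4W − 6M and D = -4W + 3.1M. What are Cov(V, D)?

By bilinearity, Cov(V, D) = ac·σ²_W + bd·σ²_M + (ad+bc)·Cov(W, M), with a=-4, b=-6, c=-4, d=3.1.
ac·σ²_W = (-4)·(-4)·33.6 = 537.6
bd·σ²_M = (-6)·3.1·52.5 = -976.5
(ad+bc)·Cov(W, M) = (11.6)·(-8.9) = -103.24
Cov(V, D) = 537.6 + (-976.5) + (-103.24) = -542.14.

Cov(V, D) = -542.14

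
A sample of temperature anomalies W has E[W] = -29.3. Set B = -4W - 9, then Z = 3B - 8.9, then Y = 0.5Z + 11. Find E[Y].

E[Y] = 168.85

E[B] = (-4)·(-29.3) + (-9) = 108.2.
E[Z] = 3·108.2 + (-8.9) = 315.7.
E[Y] = 0.5·315.7 + 11 = 168.85.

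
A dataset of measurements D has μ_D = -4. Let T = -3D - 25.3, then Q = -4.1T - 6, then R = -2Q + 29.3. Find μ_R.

μ_R = -67.76

μ_T = (-3)·(-4) + (-25.3) = -13.3.
μ_Q = (-4.1)·(-13.3) + (-6) = 48.53.
μ_R = (-2)·48.53 + 29.3 = -67.76.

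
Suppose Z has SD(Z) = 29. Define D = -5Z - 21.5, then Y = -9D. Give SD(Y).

SD(D) = |-5|·29 = 145.
SD(Y) = |-9|·145 = 1305.

SD(Y) = 1305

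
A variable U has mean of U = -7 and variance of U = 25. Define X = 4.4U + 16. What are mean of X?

X = 4.4U + 16 is linear with a = 4.4, b = 16.
mean of X = a·mean of U + b = 4.4·(-7) + 16 = -14.8.

mean of X = -14.8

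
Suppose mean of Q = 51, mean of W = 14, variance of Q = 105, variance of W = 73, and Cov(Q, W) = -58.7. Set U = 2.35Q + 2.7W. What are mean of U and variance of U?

mean of U = 2.35·mean of Q + 2.7·mean of W = 2.35·51 + 2.7·14 = 157.65.
variance of U = a²·variance of Q + b²·variance of W + 2ab·Cov(Q, W) with a = 2.35, b = 2.7.
= 2.35²·105 + 2.7²·73 + 2·2.35·2.7·(-58.7)
= 579.8625 + 532.17 + (-744.903) = 367.1295.

mean of U = 157.65, variance of U = 367.1295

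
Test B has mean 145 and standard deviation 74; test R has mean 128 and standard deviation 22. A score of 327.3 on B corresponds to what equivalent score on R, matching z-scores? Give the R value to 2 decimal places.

R = 182.20

z = (327.3 − 145)/74 ≈ 2.4635.
R = 128 + z·22 = 128 + (327.3 − 145)·22/74 ≈ 182.20.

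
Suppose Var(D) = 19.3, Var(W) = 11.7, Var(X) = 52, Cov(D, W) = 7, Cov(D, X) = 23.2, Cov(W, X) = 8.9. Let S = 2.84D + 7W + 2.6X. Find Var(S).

Var(S) = 2025.38368

Var(S) = a²·Var(D) + b²·Var(W) + c²·Var(X) + 2ab·Cov(D, W) + 2ac·Cov(D, X) + 2bc·Cov(W, X), with a = 2.84, b = 7, c = 2.6.
= 155.66608 + 573.3 + 351.52 + 278.32 + 342.6176 + 323.96
= 2025.38368.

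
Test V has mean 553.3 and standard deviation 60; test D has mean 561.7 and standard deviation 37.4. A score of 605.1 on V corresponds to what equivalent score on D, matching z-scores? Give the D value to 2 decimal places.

z = (605.1 − 553.3)/60 ≈ 0.8633.
D = 561.7 + z·37.4 = 561.7 + (605.1 − 553.3)·37.4/60 ≈ 593.99.

D = 593.99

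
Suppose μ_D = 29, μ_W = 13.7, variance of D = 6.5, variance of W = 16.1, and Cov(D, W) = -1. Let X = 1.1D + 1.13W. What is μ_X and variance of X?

μ_X = 47.381, variance of X = 25.93709

μ_X = 1.1·μ_D + 1.13·μ_W = 1.1·29 + 1.13·13.7 = 47.381.
variance of X = a²·variance of D + b²·variance of W + 2ab·Cov(D, W) with a = 1.1, b = 1.13.
= 1.1²·6.5 + 1.13²·16.1 + 2·1.1·1.13·(-1)
= 7.865 + 20.55809 + (-2.486) = 25.93709.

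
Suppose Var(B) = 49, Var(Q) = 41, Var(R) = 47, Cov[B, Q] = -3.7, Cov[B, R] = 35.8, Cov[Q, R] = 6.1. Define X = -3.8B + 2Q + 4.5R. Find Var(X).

Var(X) = a²·Var(B) + b²·Var(Q) + c²·Var(R) + 2ab·Cov[B, Q] + 2ac·Cov[B, R] + 2bc·Cov[Q, R], with a = -3.8, b = 2, c = 4.5.
= 707.56 + 164 + 951.75 + 56.24 + (-1224.36) + 109.8
= 764.99.

Var(X) = 764.99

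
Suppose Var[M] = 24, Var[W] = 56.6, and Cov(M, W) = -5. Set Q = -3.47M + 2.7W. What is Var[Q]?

Var[Q] = a²·Var[M] + b²·Var[W] + 2ab·Cov(M, W) with a = -3.47, b = 2.7.
= (-3.47)²·24 + 2.7²·56.6 + 2·(-3.47)·2.7·(-5)
= 288.9816 + 412.614 + 93.69 = 795.2856.

Var[Q] = 795.2856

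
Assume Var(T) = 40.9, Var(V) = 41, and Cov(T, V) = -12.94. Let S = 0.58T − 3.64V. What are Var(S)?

Var(S) = a²·Var(T) + b²·Var(V) + 2ab·Cov(T, V) with a = 0.58, b = -3.64.
= 0.58²·40.9 + (-3.64)²·41 + 2·0.58·(-3.64)·(-12.94)
= 13.75876 + 543.2336 + 54.637856 = 611.630216.

Var(S) = 611.630216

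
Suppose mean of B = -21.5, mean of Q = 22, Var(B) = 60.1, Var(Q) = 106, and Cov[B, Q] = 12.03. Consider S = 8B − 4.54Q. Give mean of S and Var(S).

mean of S = -271.88, Var(S) = 5157.3704

mean of S = 8·mean of B + (-4.54)·mean of Q = 8·(-21.5) + (-4.54)·22 = -271.88.
Var(S) = a²·Var(B) + b²·Var(Q) + 2ab·Cov[B, Q] with a = 8, b = -4.54.
= 8²·60.1 + (-4.54)²·106 + 2·8·(-4.54)·12.03
= 3846.4 + 2184.8296 + (-873.8592) = 5157.3704.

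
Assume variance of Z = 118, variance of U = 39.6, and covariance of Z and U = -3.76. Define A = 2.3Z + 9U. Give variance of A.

variance of A = 3676.156

variance of A = a²·variance of Z + b²·variance of U + 2ab·covariance of Z and U with a = 2.3, b = 9.
= 2.3²·118 + 9²·39.6 + 2·2.3·9·(-3.76)
= 624.22 + 3207.6 + (-155.664) = 3676.156.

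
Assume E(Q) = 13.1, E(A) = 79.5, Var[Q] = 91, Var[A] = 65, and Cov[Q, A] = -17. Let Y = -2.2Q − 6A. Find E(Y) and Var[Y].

E(Y) = (-2.2)·E(Q) + (-6)·E(A) = (-2.2)·13.1 + (-6)·79.5 = -505.82.
Var[Y] = a²·Var[Q] + b²·Var[A] + 2ab·Cov[Q, A] with a = -2.2, b = -6.
= (-2.2)²·91 + (-6)²·65 + 2·(-2.2)·(-6)·(-17)
= 440.44 + 2340 + (-448.8) = 2331.64.

E(Y) = -505.82, Var[Y] = 2331.64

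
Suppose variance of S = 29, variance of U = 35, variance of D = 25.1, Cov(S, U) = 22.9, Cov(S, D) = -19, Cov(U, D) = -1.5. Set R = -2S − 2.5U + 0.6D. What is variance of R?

variance of R = a²·variance of S + b²·variance of U + c²·variance of D + 2ab·Cov(S, U) + 2ac·Cov(S, D) + 2bc·Cov(U, D), with a = -2, b = -2.5, c = 0.6.
= 116 + 218.75 + 9.036 + 229 + 45.6 + 4.5
= 622.886.

variance of R = 622.886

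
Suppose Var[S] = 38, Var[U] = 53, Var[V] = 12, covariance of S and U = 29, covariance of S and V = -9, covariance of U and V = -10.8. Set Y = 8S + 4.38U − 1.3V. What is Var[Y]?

Var[Y] = a²·Var[S] + b²·Var[U] + c²·Var[V] + 2ab·covariance of S and U + 2ac·covariance of S and V + 2bc·covariance of U and V, with a = 8, b = 4.38, c = -1.3.
= 2432 + 1016.7732 + 20.28 + 2032.32 + 187.2 + 122.9904
= 5811.5636.

Var[Y] = 5811.5636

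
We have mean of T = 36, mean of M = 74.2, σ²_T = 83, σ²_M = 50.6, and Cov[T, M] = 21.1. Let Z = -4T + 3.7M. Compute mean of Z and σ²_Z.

mean of Z = 130.54, σ²_Z = 1396.154

mean of Z = (-4)·mean of T + 3.7·mean of M = (-4)·36 + 3.7·74.2 = 130.54.
σ²_Z = a²·σ²_T + b²·σ²_M + 2ab·Cov[T, M] with a = -4, b = 3.7.
= (-4)²·83 + 3.7²·50.6 + 2·(-4)·3.7·21.1
= 1328 + 692.714 + (-624.56) = 1396.154.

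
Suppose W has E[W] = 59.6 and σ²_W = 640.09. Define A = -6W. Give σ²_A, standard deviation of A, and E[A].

σ²_A = 23043.24, standard deviation of A = 151.8, E[A] = -357.6

A = -6W is linear with a = -6, b = 0.
σ²_A = a²·σ²_W = (-6)²·640.09 = 23043.24.
standard deviation of W = √640.09 = 25.3.
standard deviation of A = |a|·standard deviation of W = |-6|·25.3 = 151.8.
E[A] = a·E[W] + b = (-6)·59.6 = -357.6.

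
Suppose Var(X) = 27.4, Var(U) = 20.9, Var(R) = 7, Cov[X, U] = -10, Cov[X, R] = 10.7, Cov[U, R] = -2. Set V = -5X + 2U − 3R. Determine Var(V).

Var(V) = a²·Var(X) + b²·Var(U) + c²·Var(R) + 2ab·Cov[X, U] + 2ac·Cov[X, R] + 2bc·Cov[U, R], with a = -5, b = 2, c = -3.
= 685 + 83.6 + 63 + 200 + 321 + 24
= 1376.6.

Var(V) = 1376.6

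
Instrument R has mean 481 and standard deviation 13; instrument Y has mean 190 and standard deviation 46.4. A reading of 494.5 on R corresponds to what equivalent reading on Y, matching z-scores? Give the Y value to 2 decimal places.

Y = 238.18

z = (494.5 − 481)/13 ≈ 1.0385.
Y = 190 + z·46.4 = 190 + (494.5 − 481)·46.4/13 ≈ 238.18.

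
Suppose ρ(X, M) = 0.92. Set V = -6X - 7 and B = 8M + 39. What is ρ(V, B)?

ρ(V, B) = -0.92

Linear rescalings preserve |correlation|; the slopes -6 and 8 have opposite signs, so the correlation flips sign: ρ(V, B) = −ρ(X, M) = -0.92.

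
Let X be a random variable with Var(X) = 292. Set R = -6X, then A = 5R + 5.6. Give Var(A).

Var(A) = 262800

Var(R) = (-6)²·292 = 10512.
Var(A) = 5²·10512 = 262800.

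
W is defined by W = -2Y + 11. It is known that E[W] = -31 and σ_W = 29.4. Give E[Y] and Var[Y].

From W = -2Y + 11: E[W] = a·E[Y] + b, so E[Y] = (E[W] − b)/a = (-31 − 11)/(-2) = 21.
Var[W] = 29.4² = 864.36.
Var[W] = a²·Var[Y], so Var[Y] = 864.36/(-2)² = 216.09.

E[Y] = 21, Var[Y] = 216.09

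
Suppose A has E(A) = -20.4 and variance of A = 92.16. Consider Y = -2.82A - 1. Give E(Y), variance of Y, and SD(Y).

Y = -2.82A - 1 is linear with a = -2.82, b = -1.
E(Y) = a·E(A) + b = (-2.82)·(-20.4) + (-1) = 56.528.
variance of Y = a²·variance of A = (-2.82)²·92.16 = 732.893184 (the additive constant -1 does not affect variance).
SD(A) = √92.16 = 9.6.
SD(Y) = |a|·SD(A) = |-2.82|·9.6 = 27.072.

E(Y) = 56.528, variance of Y = 732.893184, SD(Y) = 27.072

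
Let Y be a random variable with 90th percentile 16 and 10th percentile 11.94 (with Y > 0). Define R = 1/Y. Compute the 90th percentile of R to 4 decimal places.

1/Y is decreasing on Y > 0, so percentile order reverses: P_{90}(R) uses P_{10}(Y) = 11.94.
P_{90}(R) = 1/11.94 ≈ 0.0838.

90th percentile of R = 0.0838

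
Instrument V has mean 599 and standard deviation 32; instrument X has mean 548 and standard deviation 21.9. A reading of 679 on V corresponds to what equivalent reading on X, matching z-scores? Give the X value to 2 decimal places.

X = 602.75

z = (679 − 599)/32 = 2.5.
X = 548 + z·21.9 = 548 + (679 − 599)·21.9/32 = 602.75.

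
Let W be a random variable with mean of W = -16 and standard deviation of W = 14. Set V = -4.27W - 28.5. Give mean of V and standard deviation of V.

mean of V = 39.82, standard deviation of V = 59.78

V = -4.27W - 28.5 is linear with a = -4.27, b = -28.5.
mean of V = a·mean of W + b = (-4.27)·(-16) + (-28.5) = 39.82.
standard deviation of V = |a|·standard deviation of W = |-4.27|·14 = 59.78.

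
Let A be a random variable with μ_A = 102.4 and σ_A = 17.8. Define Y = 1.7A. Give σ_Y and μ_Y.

Y = 1.7A is linear with a = 1.7, b = 0.
σ_Y = |a|·σ_A = |1.7|·17.8 = 30.26.
μ_Y = a·μ_A + b = 1.7·102.4 = 174.08.

σ_Y = 30.26, μ_Y = 174.08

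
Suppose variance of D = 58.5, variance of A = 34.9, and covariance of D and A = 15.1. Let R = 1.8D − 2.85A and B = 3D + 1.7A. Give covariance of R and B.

covariance of R and B = 63.9105

By bilinearity, covariance of R and B = ac·variance of D + bd·variance of A + (ad+bc)·covariance of D and A, with a=1.8, b=-2.85, c=3, d=1.7.
ac·variance of D = 1.8·3·58.5 = 315.9
bd·variance of A = (-2.85)·1.7·34.9 = -169.0905
(ad+bc)·covariance of D and A = (-5.49)·15.1 = -82.899
covariance of R and B = 315.9 + (-169.0905) + (-82.899) = 63.9105.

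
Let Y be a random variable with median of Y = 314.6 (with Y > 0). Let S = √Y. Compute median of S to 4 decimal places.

√Y is monotone on this domain, so median of S = √(314.6) ≈ 17.737.

median of S = 17.737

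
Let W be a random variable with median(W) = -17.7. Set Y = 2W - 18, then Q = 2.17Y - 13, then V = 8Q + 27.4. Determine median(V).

median(Y) = 2·(-17.7) + (-18) = -53.4.
median(Q) = 2.17·(-53.4) + (-13) = -128.878.
median(V) = 8·(-128.878) + 27.4 = -1003.624.

median(V) = -1003.624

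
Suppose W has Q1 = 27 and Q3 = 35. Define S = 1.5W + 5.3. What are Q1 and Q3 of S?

Q1(S) = 45.8, Q3(S) = 57.8

a = 1.5 > 0: Q1(S) = a·Q1(W)+b = 45.8, Q3(S) = a·Q3(W)+b = 57.8.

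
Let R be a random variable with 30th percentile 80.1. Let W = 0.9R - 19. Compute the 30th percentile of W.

30th percentile of W = 53.09

Since a = 0.9 > 0 the transformation is increasing, so the 30th percentile of W = a·(P_{30} of R) + b = 0.9·80.1 + (-19) = 53.09.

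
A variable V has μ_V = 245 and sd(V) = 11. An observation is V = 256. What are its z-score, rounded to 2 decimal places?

z = 1.00

z = (V − μ_V) / sd(V) = (256 − 245) / 11 = 1.00.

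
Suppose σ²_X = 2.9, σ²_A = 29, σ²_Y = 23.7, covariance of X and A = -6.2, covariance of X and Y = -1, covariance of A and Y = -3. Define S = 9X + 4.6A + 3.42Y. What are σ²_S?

σ²_S = a²·σ²_X + b²·σ²_A + c²·σ²_Y + 2ab·covariance of X and A + 2ac·covariance of X and Y + 2bc·covariance of A and Y, with a = 9, b = 4.6, c = 3.42.
= 234.9 + 613.64 + 277.20468 + (-513.36) + (-61.56) + (-94.392)
= 456.43268.

σ²_S = 456.43268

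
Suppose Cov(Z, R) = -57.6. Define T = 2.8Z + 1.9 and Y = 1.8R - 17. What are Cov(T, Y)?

Cov(T, Y) = -290.304

Cov(T, Y) = a·c·Cov(Z, R) = 2.8·1.8·(-57.6) = -290.304. Additive constants drop out.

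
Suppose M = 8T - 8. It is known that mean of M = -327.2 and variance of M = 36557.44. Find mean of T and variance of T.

mean of T = -39.9, variance of T = 571.21

From M = 8T - 8: mean of M = a·mean of T + b, so mean of T = (mean of M − b)/a = (-327.2 − (-8))/8 = -39.9.
variance of M = a²·variance of T, so variance of T = 36557.44/8² = 571.21.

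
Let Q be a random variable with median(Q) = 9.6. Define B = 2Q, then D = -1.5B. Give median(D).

median(B) = 2·9.6 = 19.2.
median(D) = (-1.5)·19.2 = -28.8.

median(D) = -28.8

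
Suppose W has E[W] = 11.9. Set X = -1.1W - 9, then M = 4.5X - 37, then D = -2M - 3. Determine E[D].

E[X] = (-1.1)·11.9 + (-9) = -22.09.
E[M] = 4.5·(-22.09) + (-37) = -136.405.
E[D] = (-2)·(-136.405) + (-3) = 269.81.

E[D] = 269.81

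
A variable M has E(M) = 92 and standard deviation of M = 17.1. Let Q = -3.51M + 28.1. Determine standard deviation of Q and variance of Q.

standard deviation of Q = 60.021, variance of Q = 3602.520441

Q = -3.51M + 28.1 is linear with a = -3.51, b = 28.1.
standard deviation of Q = |a|·standard deviation of M = |-3.51|·17.1 = 60.021.
variance of M = 17.1² = 292.41.
variance of Q = a²·variance of M = (-3.51)²·292.41 = 3602.520441 (the additive constant 28.1 does not affect variance).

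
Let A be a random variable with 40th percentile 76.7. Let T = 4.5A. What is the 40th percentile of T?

Since a = 4.5 > 0 the transformation is increasing, so the 40th percentile of T = a·(P_{40} of A) + b = 4.5·76.7 = 345.15.

40th percentile of T = 345.15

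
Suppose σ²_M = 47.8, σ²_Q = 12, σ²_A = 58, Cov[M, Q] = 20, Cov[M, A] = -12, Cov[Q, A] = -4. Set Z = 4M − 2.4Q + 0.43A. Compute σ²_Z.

σ²_Z = 427.6202

σ²_Z = a²·σ²_M + b²·σ²_Q + c²·σ²_A + 2ab·Cov[M, Q] + 2ac·Cov[M, A] + 2bc·Cov[Q, A], with a = 4, b = -2.4, c = 0.43.
= 764.8 + 69.12 + 10.7242 + (-384) + (-41.28) + 8.256
= 427.6202.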